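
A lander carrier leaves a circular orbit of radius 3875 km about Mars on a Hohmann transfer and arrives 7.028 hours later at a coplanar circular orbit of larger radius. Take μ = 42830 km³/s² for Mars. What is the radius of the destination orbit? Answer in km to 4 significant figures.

Transfer time t = 7.028 hours = 25300.8 s, and t = π√(a_t³/μ).
So a_t = (μ t²/π²)^(1/3) = (42830 × (25300.8)² / π²)^(1/3) = 14057 km.
Since a_t = (r₁ + r₂)/2, r₂ = 2a_t − r₁ = 2×14057 − 3875 = 24239 km.

r₂ = 24240 km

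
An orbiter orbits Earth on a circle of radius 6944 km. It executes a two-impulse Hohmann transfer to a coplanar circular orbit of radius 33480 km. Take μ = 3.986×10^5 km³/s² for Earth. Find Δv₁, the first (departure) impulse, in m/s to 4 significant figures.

The Hohmann ellipse has a_t = (r₁ + r₂)/2 = 20212 km.
Circular speed at r = 6944 km: v_c = √(μ/r) = 7.576 km/s.
Transfer-orbit speed at the same r (vis-viva, a = a_t): v_t = √[μ(2/r − 1/a_t)] = 9.751 km/s.
Δv₁ = |v_t − v_c| = |9.751 − 7.576| = 2.175 km/s.

Δv₁ = 2175 m/s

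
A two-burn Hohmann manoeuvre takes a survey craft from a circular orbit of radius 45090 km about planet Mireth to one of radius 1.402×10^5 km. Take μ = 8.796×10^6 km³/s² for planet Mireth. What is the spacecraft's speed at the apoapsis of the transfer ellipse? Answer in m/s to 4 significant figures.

v = 5526 m/s

The Hohmann ellipse has a_t = (r₁ + r₂)/2 = 92645 km.
The apoapsis of the transfer ellipse is at r = 1.402×10^5 km.
Vis-viva: v = √[μ(2/r − 1/a_t)] = √[8.796×10^6 × (2/1.402×10^5 − 1/92645)] = 5.526 km/s.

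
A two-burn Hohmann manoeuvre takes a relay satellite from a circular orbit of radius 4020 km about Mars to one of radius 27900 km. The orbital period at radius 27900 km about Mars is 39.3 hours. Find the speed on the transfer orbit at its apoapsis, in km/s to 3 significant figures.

v = 0.622 km/s

From Kepler's third law T² = 4π²r³/μ at r = 27900 km, T = 39.3 hours = 39.3 × 3600 s = 1.4148×10^5 s: μ = 4π²r³/T² = 42833.4 km³/s².
The Hohmann ellipse has a_t = (r₁ + r₂)/2 = 15960 km.
The apoapsis of the transfer ellipse is at r = 27900 km.
Vis-viva: v = √[μ(2/r − 1/a_t)] = √[42833.4 × (2/27900 − 1/15960)] = 0.6218 km/s.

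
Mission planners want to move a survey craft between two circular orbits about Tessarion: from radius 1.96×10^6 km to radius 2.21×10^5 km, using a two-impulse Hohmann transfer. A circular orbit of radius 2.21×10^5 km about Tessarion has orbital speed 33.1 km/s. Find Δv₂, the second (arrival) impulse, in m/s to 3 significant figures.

Δv₂ = 11300 m/s

From the circular-orbit relation v² = μ/r at r = 2.21×10^5 km: μ = v²r = (33.1)² × 2.21×10^5 = 2.42130×10^8 km³/s².
The Hohmann ellipse has a_t = (r₁ + r₂)/2 = 1.0905×10^6 km.
Circular speed at r = 2.210×10^5 km: v_c = √(μ/r) = 33.10 km/s.
Vis-viva on the transfer ellipse at r = 2.210×10^5 km gives v_t = √[μ(2/r − 1/a_t)] = 44.38 km/s.
Δv₂ = |v_t − v_c| = |44.38 − 33.10| = 11.28 km/s.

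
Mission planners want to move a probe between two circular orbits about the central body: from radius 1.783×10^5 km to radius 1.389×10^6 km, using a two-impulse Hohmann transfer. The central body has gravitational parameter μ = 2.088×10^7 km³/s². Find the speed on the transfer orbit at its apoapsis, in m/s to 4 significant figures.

Semi-major axis of the transfer orbit: a_t = (1.783×10^5 + 1.389×10^6)/2 = 7.8365×10^5 km.
The apoapsis of the transfer ellipse is at r = 1.389×10^6 km.
Vis-viva: v = √[μ(2/r − 1/a_t)] = √[2.088×10^7 × (2/1.389×10^6 − 1/7.8365×10^5)] = 1.849 km/s.

v = 1849 m/s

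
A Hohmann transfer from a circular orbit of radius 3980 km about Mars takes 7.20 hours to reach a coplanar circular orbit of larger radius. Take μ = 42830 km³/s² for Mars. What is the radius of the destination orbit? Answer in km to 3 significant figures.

r₂ = 24600 km

Transfer time t = 7.20 hours = 25920 s, and t = π√(a_t³/μ).
So a_t = (μ t²/π²)^(1/3) = (42830 × (25920)² / π²)^(1/3) = 14286 km.
Since a_t = (r₁ + r₂)/2, r₂ = 2a_t − r₁ = 2×14286 − 3980 = 24592 km.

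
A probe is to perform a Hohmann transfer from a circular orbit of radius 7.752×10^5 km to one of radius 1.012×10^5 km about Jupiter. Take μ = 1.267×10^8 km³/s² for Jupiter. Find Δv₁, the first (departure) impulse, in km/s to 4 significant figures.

The Hohmann ellipse has a_t = (r₁ + r₂)/2 = 4.382×10^5 km.
On the circular orbit at r = 7.752×10^5 km, v_c = √(μ/r) = 12.7844 km/s.
Vis-viva on the transfer ellipse at r = 7.752×10^5 km gives v_t = √[μ(2/r − 1/a_t)] = 6.14378 km/s.
Δv₁ = |v_t − v_c| = |6.14378 − 12.7844| = 6.641 km/s.

Δv₁ = 6.641 km/s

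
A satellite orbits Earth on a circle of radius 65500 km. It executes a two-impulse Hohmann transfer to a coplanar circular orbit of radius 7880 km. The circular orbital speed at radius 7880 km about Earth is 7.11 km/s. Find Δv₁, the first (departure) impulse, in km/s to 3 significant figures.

Δv₁ = 1.32 km/s

From the circular-orbit relation v² = μ/r at r = 7880 km: μ = v²r = (7.11)² × 7880 = 3.98351×10^5 km³/s².
Semi-major axis of the transfer orbit: a_t = (65500 + 7880)/2 = 36690 km.
On the circular orbit at r = 65500 km, v_c = √(μ/r) = 2.466 km/s.
Vis-viva on the transfer ellipse at r = 65500 km gives v_t = √[μ(2/r − 1/a_t)] = 1.143 km/s.
Δv₁ = |v_t − v_c| = |1.143 − 2.466| = 1.323 km/s.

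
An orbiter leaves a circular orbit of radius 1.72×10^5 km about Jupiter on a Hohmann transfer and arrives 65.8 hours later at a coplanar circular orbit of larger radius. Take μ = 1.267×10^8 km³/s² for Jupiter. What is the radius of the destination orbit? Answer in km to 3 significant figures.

r₂ = 1.62×10^6 km

Transfer time t = 65.8 hours = 2.3688×10^5 s, and t = π√(a_t³/μ).
So a_t = (μ t²/π²)^(1/3) = (1.267×10^8 × (2.3688×10^5)² / π²)^(1/3) = 8.9642×10^5 km.
Since a_t = (r₁ + r₂)/2, r₂ = 2a_t − r₁ = 2×8.9642×10^5 − 1.720×10^5 = 1.62084×10^6 km.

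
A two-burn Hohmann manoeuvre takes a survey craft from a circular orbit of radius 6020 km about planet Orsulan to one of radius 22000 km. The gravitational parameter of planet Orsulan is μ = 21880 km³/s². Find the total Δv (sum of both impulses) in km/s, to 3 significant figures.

Δv = 0.826 km/s

The Hohmann ellipse has a_t = (r₁ + r₂)/2 = 14010 km.
At r₁ the circular-orbit speed is v₁ = √(μ/r₁) = 1.9064 km/s.
On the transfer ellipse at r₁, vis-viva gives v_p = √[μ(2/r₁ − 1/a_t)] = 2.3890 km/s.
First burn Δv₁ = |v_p − v₁| = 0.4826 km/s.
At r₂, v₂ = √(μ/r₂) = 0.997269 km/s.
Transfer-orbit speed at r₂: v_a = √[μ(2/r₂ − 1/a_t)] = 0.653720 km/s.
Second burn Δv₂ = |v₂ − v_a| = 0.3435 km/s.
Δv = Δv₁ + Δv₂ = 0.4826 + 0.3435 = 0.8261 km/s.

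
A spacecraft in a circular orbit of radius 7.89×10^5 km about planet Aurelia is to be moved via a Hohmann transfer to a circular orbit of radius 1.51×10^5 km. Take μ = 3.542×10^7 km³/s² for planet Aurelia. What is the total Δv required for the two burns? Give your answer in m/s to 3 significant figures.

Δv = 7430 m/s

Transfer-ellipse semi-major axis a_t = (r₁ + r₂)/2 = (7.890×10^5 + 1.510×10^5)/2 = 4.700×10^5 km.
At r₁ the circular-orbit speed is v₁ = √(μ/r₁) = 6.70017 km/s.
On the transfer ellipse at r₁, vis-viva gives v_a = √[μ(2/r₁ − 1/a_t)] = 3.79774 km/s.
First burn Δv₁ = |v_a − v₁| = 2.9024 km/s.
At r₂, v₂ = √(μ/r₂) = 15.31566 km/s.
Transfer-orbit speed at r₂: v_p = √[μ(2/r₂ − 1/a_t)] = 19.84382 km/s.
Second burn Δv₂ = |v₂ − v_p| = 4.5282 km/s.
Total Δv = Δv₁ + Δv₂ = 7.431 km/s.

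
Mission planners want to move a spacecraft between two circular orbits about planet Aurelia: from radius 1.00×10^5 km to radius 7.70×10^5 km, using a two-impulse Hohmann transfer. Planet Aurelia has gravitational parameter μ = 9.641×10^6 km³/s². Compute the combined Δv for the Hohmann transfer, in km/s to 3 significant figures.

Semi-major axis of the transfer orbit: a_t = (1.000×10^5 + 7.700×10^5)/2 = 4.350×10^5 km.
Circular speed at r₁: v₁ = √(μ/r₁) = √(9.641×10^6/1.000×10^5) = 9.8189 km/s.
Transfer-orbit speed at r₁ (v² = μ(2/r − 1/a)): v_p = √[μ(2/r₁ − 1/a_t)] = 13.064 km/s.
First burn Δv₁ = |v_p − v₁| = 3.245 km/s.
Circular speed at r₂: v₂ = √(μ/r₂) = 3.5385 km/s.
Transfer-orbit speed at r₂: v_a = √[μ(2/r₂ − 1/a_t)] = 1.6966 km/s.
Second burn Δv₂ = |v₂ − v_a| = 1.842 km/s.
Δv = Δv₁ + Δv₂ = 3.245 + 1.842 = 5.087 km/s.

Δv = 5.09 km/s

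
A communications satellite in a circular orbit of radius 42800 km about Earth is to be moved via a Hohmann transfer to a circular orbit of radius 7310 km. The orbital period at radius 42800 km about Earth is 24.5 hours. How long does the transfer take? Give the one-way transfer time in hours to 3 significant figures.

t = 5.49 hours

From Kepler's third law T² = 4π²r³/μ at r = 42800 km, T = 24.5 hours = 24.5 × 3600 s = 88200 s: μ = 4π²r³/T² = 3.97882×10^5 km³/s².
Semi-major axis of the transfer orbit: a_t = (42800 + 7310)/2 = 25055 km.
Half the transfer-orbit period gives t = π√(a_t³/μ) = 19750 s.
Converting: 19750 s ÷ 3600 s/hour = 5.49 hours.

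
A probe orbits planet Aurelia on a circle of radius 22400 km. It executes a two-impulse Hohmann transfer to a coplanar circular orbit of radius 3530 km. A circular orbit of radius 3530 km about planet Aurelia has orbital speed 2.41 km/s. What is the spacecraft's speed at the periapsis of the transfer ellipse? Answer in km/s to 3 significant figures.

v = 3.17 km/s

From the circular-orbit relation v² = μ/r at r = 3530 km: μ = v²r = (2.41)² × 3530 = 20502.6 km³/s².
Semi-major axis of the transfer orbit: a_t = (22400 + 3530)/2 = 12965 km.
At periapsis, r = 3530 km.
Vis-viva: v = √[μ(2/r − 1/a_t)] = √[20502.6 × (2/3530 − 1/12965)] = 3.168 km/s.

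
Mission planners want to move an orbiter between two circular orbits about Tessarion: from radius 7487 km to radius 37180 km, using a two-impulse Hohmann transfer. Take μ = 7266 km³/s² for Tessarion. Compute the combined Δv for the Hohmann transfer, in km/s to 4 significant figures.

Δv = 0.4721 km/s

Transfer-ellipse semi-major axis a_t = (r₁ + r₂)/2 = (7487 + 37180)/2 = 22333.5 km.
Circular speed at r₁: v₁ = √(μ/r₁) = √(7266/7487) = 0.98513053 km/s.
Transfer-orbit speed at r₁ (vis-viva equation): v_p = √[μ(2/r₁ − 1/a_t)] = 1.2710718 km/s.
First burn Δv₁ = |v_p − v₁| = 0.285941 km/s.
At r₂, v₂ = √(μ/r₂) = 0.442072 km/s.
Transfer-orbit speed at r₂: v_a = √[μ(2/r₂ − 1/a_t)] = 0.255958 km/s.
Second burn Δv₂ = |v₂ − v_a| = 0.186114 km/s.
Δv = Δv₁ + Δv₂ = 0.285941 + 0.186114 = 0.4721 km/s.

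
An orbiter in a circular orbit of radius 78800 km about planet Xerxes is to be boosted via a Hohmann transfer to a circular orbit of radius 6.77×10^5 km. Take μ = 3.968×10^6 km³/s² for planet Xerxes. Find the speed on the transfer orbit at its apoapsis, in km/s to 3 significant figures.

v = 1.11 km/s

Semi-major axis of the transfer orbit: a_t = (78800 + 6.770×10^5)/2 = 3.779×10^5 km.
The apoapsis of the transfer ellipse is at r = 6.770×10^5 km.
Vis-viva: v = √[μ(2/r − 1/a_t)] = √[3.968×10^6 × (2/6.770×10^5 − 1/3.779×10^5)] = 1.106 km/s.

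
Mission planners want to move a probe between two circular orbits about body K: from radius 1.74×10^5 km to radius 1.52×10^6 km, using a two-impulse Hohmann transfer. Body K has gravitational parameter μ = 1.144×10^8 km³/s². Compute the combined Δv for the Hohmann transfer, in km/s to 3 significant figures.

Δv = 13.5 km/s

The Hohmann ellipse has a_t = (r₁ + r₂)/2 = 8.470×10^5 km.
Circular speed at r₁: v₁ = √(μ/r₁) = √(1.144×10^8/1.740×10^5) = 25.641 km/s.
Transfer-orbit speed at r₁ (v² = μ(2/r − 1/a)): v_p = √[μ(2/r₁ − 1/a_t)] = 34.349 km/s.
First burn Δv₁ = |v_p − v₁| = 8.708 km/s.
At r₂, v₂ = √(μ/r₂) = 8.675 km/s.
Transfer-orbit speed at r₂: v_a = √[μ(2/r₂ − 1/a_t)] = 3.932 km/s.
Second burn Δv₂ = |v₂ − v_a| = 4.743 km/s.
Δv = Δv₁ + Δv₂ = 8.708 + 4.743 = 13.45 km/s.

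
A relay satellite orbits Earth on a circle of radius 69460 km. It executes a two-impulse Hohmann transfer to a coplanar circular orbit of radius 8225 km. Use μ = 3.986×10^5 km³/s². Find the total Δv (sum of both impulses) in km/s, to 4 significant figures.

Δv = 3.641 km/s

The Hohmann ellipse has a_t = (r₁ + r₂)/2 = 38842.5 km.
At r₁ the circular-orbit speed is v₁ = √(μ/r₁) = 2.3955 km/s.
On the transfer ellipse at r₁, vis-viva equation gives v_a = √[μ(2/r₁ − 1/a_t)] = 1.1023 km/s.
First burn Δv₁ = |v_a − v₁| = 1.293 km/s.
At r₂, v₂ = √(μ/r₂) = 6.961 km/s.
Transfer-orbit speed at r₂: v_p = √[μ(2/r₂ − 1/a_t)] = 9.309 km/s.
Second burn Δv₂ = |v₂ − v_p| = 2.348 km/s.
Δv = Δv₁ + Δv₂ = 1.293 + 2.348 = 3.641 km/s.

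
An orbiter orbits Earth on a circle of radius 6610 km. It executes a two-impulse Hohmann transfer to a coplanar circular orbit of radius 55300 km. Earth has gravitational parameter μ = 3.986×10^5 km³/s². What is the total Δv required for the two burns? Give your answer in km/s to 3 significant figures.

Δv = 4.06 km/s

Semi-major axis of the transfer orbit: a_t = (6610 + 55300)/2 = 30955 km.
Circular speed at r₁: v₁ = √(μ/r₁) = √(3.986×10^5/6610) = 7.76547 km/s.
On the transfer ellipse at r₁, v² = μ(2/r − 1/a) gives v_p = √[μ(2/r₁ − 1/a_t)] = 10.3792 km/s.
First burn Δv₁ = |v_p − v₁| = 2.614 km/s.
At r₂, v₂ = √(μ/r₂) = 2.685 km/s.
Transfer-orbit speed at r₂: v_a = √[μ(2/r₂ − 1/a_t)] = 1.241 km/s.
Second burn Δv₂ = |v₂ − v_a| = 1.444 km/s.
Δv = Δv₁ + Δv₂ = 2.614 + 1.444 = 4.058 km/s.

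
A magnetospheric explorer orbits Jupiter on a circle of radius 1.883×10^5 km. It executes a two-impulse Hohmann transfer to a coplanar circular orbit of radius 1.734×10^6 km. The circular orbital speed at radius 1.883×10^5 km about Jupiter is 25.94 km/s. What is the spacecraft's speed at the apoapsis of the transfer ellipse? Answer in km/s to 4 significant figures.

From the circular-orbit relation v² = μ/r at r = 1.883×10^5 km: μ = v²r = (25.94)² × 1.883×10^5 = 1.26704×10^8 km³/s².
Transfer-ellipse semi-major axis a_t = (r₁ + r₂)/2 = (1.883×10^5 + 1.734×10^6)/2 = 9.6115×10^5 km.
The apoapsis of the transfer ellipse is at r = 1.734×10^6 km.
Vis-viva: v = √[μ(2/r − 1/a_t)] = √[1.26704×10^8 × (2/1.734×10^6 − 1/9.6115×10^5)] = 3.784 km/s.

v = 3.784 km/s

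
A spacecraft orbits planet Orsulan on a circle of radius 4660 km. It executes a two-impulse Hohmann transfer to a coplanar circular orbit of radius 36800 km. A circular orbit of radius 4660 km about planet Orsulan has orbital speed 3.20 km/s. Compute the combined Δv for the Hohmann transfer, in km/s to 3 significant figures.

From the circular-orbit relation v² = μ/r at r = 4660 km: μ = v²r = (3.20)² × 4660 = 47718.4 km³/s².
Semi-major axis of the transfer orbit: a_t = (4660 + 36800)/2 = 20730 km.
At r₁ the circular-orbit speed is v₁ = √(μ/r₁) = 3.2000 km/s.
On the transfer ellipse at r₁, vis-viva gives v_p = √[μ(2/r₁ − 1/a_t)] = 4.2636 km/s.
First burn Δv₁ = |v_p − v₁| = 1.0636 km/s.
Circular speed at r₂: v₂ = √(μ/r₂) = 1.13873 km/s.
Transfer-orbit speed at r₂: v_a = √[μ(2/r₂ − 1/a_t)] = 0.539899 km/s.
Second burn Δv₂ = |v₂ − v_a| = 0.59883 km/s.
Total Δv = Δv₁ + Δv₂ = 1.662 km/s.

Δv = 1.66 km/s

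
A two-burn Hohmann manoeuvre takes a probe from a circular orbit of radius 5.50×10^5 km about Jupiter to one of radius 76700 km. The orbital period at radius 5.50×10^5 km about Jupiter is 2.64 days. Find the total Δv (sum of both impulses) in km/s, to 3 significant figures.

From Kepler's third law T² = 4π²r³/μ at r = 5.50×10^5 km, T = 2.64 days = 2.64 × 86400 s = 2.28096×10^5 s: μ = 4π²r³/T² = 1.26244×10^8 km³/s².
Transfer-ellipse semi-major axis a_t = (r₁ + r₂)/2 = (5.500×10^5 + 76700)/2 = 3.1335×10^5 km.
At r₁ the circular-orbit speed is v₁ = √(μ/r₁) = 15.1504 km/s.
Transfer-orbit speed at r₁ (vis-viva): v_a = √[μ(2/r₁ − 1/a_t)] = 7.49562 km/s.
First burn Δv₁ = |v_a − v₁| = 7.6548 km/s.
At r₂, v₂ = √(μ/r₂) = 40.5703 km/s.
Transfer-orbit speed at r₂: v_p = √[μ(2/r₂ − 1/a_t)] = 53.7496 km/s.
Second burn Δv₂ = |v₂ − v_p| = 13.179 km/s.
Total Δv = Δv₁ + Δv₂ = 20.83 km/s.

Δv = 20.8 km/s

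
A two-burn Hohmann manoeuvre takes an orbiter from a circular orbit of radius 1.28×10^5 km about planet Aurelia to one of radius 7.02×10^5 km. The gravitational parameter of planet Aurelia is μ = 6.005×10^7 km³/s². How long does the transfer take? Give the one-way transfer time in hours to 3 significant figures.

t = 30.1 hours

Transfer-ellipse semi-major axis a_t = (r₁ + r₂)/2 = (1.280×10^5 + 7.020×10^5)/2 = 4.150×10^5 km.
By Kepler's third law the transfer-orbit period is T = 2π√(a_t³/μ), so t = T/2 = 1.084×10^5 s.
Converting: 1.084×10^5 s ÷ 3600 s/hour = 30.1 hours.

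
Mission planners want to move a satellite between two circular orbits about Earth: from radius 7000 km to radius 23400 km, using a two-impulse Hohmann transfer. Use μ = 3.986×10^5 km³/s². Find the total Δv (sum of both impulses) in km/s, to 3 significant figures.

Semi-major axis of the transfer orbit: a_t = (7000 + 23400)/2 = 15200 km.
Circular speed at r₁: v₁ = √(μ/r₁) = √(3.986×10^5/7000) = 7.546 km/s.
On the transfer ellipse at r₁, vis-viva equation gives v_p = √[μ(2/r₁ − 1/a_t)] = 9.363 km/s.
First burn Δv₁ = |v_p − v₁| = 1.817 km/s.
At r₂, v₂ = √(μ/r₂) = 4.127 km/s.
Transfer-orbit speed at r₂: v_a = √[μ(2/r₂ − 1/a_t)] = 2.801 km/s.
Second burn Δv₂ = |v₂ − v_a| = 1.326 km/s.
Total Δv = Δv₁ + Δv₂ = 3.143 km/s.

Δv = 3.14 km/s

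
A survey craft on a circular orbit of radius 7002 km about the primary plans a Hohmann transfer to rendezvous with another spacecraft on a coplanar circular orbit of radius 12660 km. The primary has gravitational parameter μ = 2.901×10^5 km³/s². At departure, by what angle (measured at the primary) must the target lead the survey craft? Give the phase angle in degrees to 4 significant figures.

φ = 56.83°

Transfer-ellipse semi-major axis a_t = (r₁ + r₂)/2 = (7002 + 12660)/2 = 9831 km.
The half-period of the transfer ellipse is t = π√(a_t³/μ) = 5685.6 s.
The target's mean motion on its circular orbit is ω₂ = √(μ/r₂³) = 3.7811×10^-4 rad/s.
Angle swept by the target during transfer: ω₂·t = 2.1498 rad = 123.17°.
Arrival is 180° from departure on the ellipse, so φ = 180° − 123.17° = 56.83°.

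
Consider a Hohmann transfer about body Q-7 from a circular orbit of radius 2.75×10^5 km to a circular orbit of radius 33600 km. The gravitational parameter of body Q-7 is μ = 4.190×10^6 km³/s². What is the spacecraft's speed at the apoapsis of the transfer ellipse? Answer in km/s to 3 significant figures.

v = 1.82 km/s

Transfer-ellipse semi-major axis a_t = (r₁ + r₂)/2 = (2.750×10^5 + 33600)/2 = 1.543×10^5 km.
The apoapsis of the transfer ellipse is at r = 2.750×10^5 km.
From the vis-viva equation, v = √[μ(2/r − 1/a_t)] = 1.821 km/s.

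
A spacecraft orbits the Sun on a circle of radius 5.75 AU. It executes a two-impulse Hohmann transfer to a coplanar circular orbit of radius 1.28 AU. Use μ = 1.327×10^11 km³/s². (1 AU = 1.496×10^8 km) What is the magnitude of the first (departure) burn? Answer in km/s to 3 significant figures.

In km: r₁ = 5.75 × 1.496×10^8 = 8.602×10^8 km; r₂ = 1.28 × 1.496×10^8 = 1.91488×10^8 km.
The Hohmann ellipse has a_t = (r₁ + r₂)/2 = 5.25844×10^8 km.
Circular speed at r = 8.602×10^8 km: v_c = √(μ/r) = 12.42 km/s.
Vis-viva on the transfer ellipse at r = 8.602×10^8 km gives v_t = √[μ(2/r − 1/a_t)] = 7.495 km/s.
Δv₁ = |v_t − v_c| = |7.495 − 12.42| = 4.925 km/s.

Δv₁ = 4.93 km/s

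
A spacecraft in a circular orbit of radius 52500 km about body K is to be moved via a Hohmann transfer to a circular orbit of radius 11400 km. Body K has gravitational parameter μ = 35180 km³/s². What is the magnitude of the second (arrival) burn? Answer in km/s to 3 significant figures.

Δv₂ = 0.495 km/s

Transfer-ellipse semi-major axis a_t = (r₁ + r₂)/2 = (52500 + 11400)/2 = 31950 km.
Circular speed at r = 11400 km: v_c = √(μ/r) = 1.7567 km/s.
Vis-viva on the transfer ellipse at r = 11400 km gives v_t = √[μ(2/r − 1/a_t)] = 2.2519 km/s.
Δv₂ = |v_t − v_c| = |2.2519 − 1.7567| = 0.4952 km/s.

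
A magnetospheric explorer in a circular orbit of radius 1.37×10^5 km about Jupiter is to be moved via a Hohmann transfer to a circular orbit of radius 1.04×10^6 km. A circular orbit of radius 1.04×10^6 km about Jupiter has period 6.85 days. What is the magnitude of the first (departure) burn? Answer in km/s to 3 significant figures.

Δv₁ = 10.0 km/s

From Kepler's third law T² = 4π²r³/μ at r = 1.04×10^6 km, T = 6.85 days = 6.85 × 86400 s = 5.9184×10^5 s: μ = 4π²r³/T² = 1.26780×10^8 km³/s².
Semi-major axis of the transfer orbit: a_t = (1.370×10^5 + 1.040×10^6)/2 = 5.885×10^5 km.
On the circular orbit at r = 1.370×10^5 km, v_c = √(μ/r) = 30.42 km/s.
Transfer-orbit speed at the same r (vis-viva, a = a_t): v_t = √[μ(2/r − 1/a_t)] = 40.44 km/s.
Δv₁ = |v_t − v_c| = |40.44 − 30.42| = 10.02 km/s.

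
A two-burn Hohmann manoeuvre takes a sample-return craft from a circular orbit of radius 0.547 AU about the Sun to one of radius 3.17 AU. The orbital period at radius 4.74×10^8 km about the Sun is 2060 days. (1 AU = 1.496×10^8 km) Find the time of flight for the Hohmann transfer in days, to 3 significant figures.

From Kepler's third law T² = 4π²r³/μ at r = 4.74×10^8 km, T = 2060 days = 2060 × 86400 s = 1.77984×10^8 s: μ = 4π²r³/T² = 1.32719×10^11 km³/s².
In km: r₁ = 0.547 × 1.496×10^8 = 8.18312×10^7 km; r₂ = 3.17 × 1.496×10^8 = 4.74232×10^8 km.
The Hohmann ellipse has a_t = (r₁ + r₂)/2 = 2.780316×10^8 km.
Transfer time t = π√(a_t³/μ) = π√((2.780316×10^8)³ / 1.32719×10^11) = 3.998×10^7 s.
Converting: 3.998×10^7 s ÷ 86400 s/day = 463 days.

t = 463 days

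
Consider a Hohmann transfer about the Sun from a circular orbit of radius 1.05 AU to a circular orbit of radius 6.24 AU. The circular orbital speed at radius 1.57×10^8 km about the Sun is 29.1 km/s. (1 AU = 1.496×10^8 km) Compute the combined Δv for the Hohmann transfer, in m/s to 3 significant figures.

Δv = 14500 m/s

From the circular-orbit relation v² = μ/r at r = 1.57×10^8 km: μ = v²r = (29.1)² × 1.57×10^8 = 1.32949×10^11 km³/s².
In km: r₁ = 1.05 × 1.496×10^8 = 1.5708×10^8 km; r₂ = 6.24 × 1.496×10^8 = 9.33504×10^8 km.
The Hohmann ellipse has a_t = (r₁ + r₂)/2 = 5.45292×10^8 km.
Circular speed at r₁: v₁ = √(μ/r₁) = √(1.32949×10^11/1.5708×10^8) = 29.093 km/s.
Transfer-orbit speed at r₁ (vis-viva equation): v_p = √[μ(2/r₁ − 1/a_t)] = 38.065 km/s.
First burn Δv₁ = |v_p − v₁| = 8.972 km/s.
Circular speed at r₂: v₂ = √(μ/r₂) = 11.934 km/s.
Transfer-orbit speed at r₂: v_a = √[μ(2/r₂ − 1/a_t)] = 6.4052 km/s.
Second burn Δv₂ = |v₂ − v_a| = 5.529 km/s.
Δv = Δv₁ + Δv₂ = 8.972 + 5.529 = 14.50 km/s.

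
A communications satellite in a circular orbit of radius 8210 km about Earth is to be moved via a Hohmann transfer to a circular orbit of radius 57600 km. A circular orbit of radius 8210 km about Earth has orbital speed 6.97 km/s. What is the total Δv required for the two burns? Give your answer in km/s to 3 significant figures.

Δv = 3.57 km/s

From the circular-orbit relation v² = μ/r at r = 8210 km: μ = v²r = (6.97)² × 8210 = 3.98849×10^5 km³/s².
Semi-major axis of the transfer orbit: a_t = (8210 + 57600)/2 = 32905 km.
Circular speed at r₁: v₁ = √(μ/r₁) = √(3.98849×10^5/8210) = 6.970 km/s.
On the transfer ellipse at r₁, vis-viva equation gives v_p = √[μ(2/r₁ − 1/a_t)] = 9.222 km/s.
First burn Δv₁ = |v_p − v₁| = 2.252 km/s.
Circular speed at r₂: v₂ = √(μ/r₂) = 2.631 km/s.
Transfer-orbit speed at r₂: v_a = √[μ(2/r₂ − 1/a_t)] = 1.314 km/s.
Second burn Δv₂ = |v₂ − v_a| = 1.317 km/s.
Δv = Δv₁ + Δv₂ = 2.252 + 1.317 = 3.569 km/s.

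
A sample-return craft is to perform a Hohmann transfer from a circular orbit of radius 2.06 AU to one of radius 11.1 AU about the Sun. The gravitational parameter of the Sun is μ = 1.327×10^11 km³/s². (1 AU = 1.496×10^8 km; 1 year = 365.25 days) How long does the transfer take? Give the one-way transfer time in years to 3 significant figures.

t = 8.44 years

In km: r₁ = 2.06 × 1.496×10^8 = 3.08176×10^8 km; r₂ = 11.1 × 1.496×10^8 = 1.66056×10^9 km.
Semi-major axis of the transfer orbit: a_t = (3.08176×10^8 + 1.66056×10^9)/2 = 9.84368×10^8 km.
By Kepler's third law the transfer-orbit period is T = 2π√(a_t³/μ), so t = T/2 = 2.663×10^8 s.
Converting: 2.663×10^8 s ÷ 3.15576×10^7 s/year (365.25 × 86400) = 8.44 years.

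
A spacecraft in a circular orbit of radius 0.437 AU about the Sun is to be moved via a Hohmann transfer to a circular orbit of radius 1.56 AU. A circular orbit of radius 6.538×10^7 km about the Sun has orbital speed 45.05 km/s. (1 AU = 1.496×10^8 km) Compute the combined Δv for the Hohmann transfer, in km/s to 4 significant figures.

From the circular-orbit relation v² = μ/r at r = 6.538×10^7 km: μ = v²r = (45.05)² × 6.538×10^7 = 1.32689×10^11 km³/s².
In km: r₁ = 0.437 × 1.496×10^8 = 6.53752×10^7 km; r₂ = 1.56 × 1.496×10^8 = 2.33376×10^8 km.
Semi-major axis of the transfer orbit: a_t = (6.53752×10^7 + 2.33376×10^8)/2 = 1.493756×10^8 km.
At r₁ the circular-orbit speed is v₁ = √(μ/r₁) = 45.05 km/s.
Transfer-orbit speed at r₁ (vis-viva equation): v_p = √[μ(2/r₁ − 1/a_t)] = 56.31 km/s.
First burn Δv₁ = |v_p − v₁| = 11.26 km/s.
At r₂, v₂ = √(μ/r₂) = 23.84 km/s.
Transfer-orbit speed at r₂: v_a = √[μ(2/r₂ − 1/a_t)] = 15.77 km/s.
Second burn Δv₂ = |v₂ − v_a| = 8.070 km/s.
Total Δv = Δv₁ + Δv₂ = 19.33 km/s.

Δv = 19.33 km/s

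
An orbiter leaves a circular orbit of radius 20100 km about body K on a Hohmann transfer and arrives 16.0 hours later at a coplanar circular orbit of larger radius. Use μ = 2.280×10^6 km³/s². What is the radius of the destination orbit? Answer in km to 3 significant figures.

Transfer time t = 16.0 hours = 57600 s, and t = π√(a_t³/μ).
So a_t = (μ t²/π²)^(1/3) = (2.280×10^6 × (57600)² / π²)^(1/3) = 91515 km.
Since a_t = (r₁ + r₂)/2, r₂ = 2a_t − r₁ = 2×91515 − 20100 = 1.6293×10^5 km.

r₂ = 1.63×10^5 km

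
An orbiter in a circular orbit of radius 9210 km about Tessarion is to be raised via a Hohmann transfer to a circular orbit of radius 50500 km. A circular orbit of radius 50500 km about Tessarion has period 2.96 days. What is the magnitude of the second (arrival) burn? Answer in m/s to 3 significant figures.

From Kepler's third law T² = 4π²r³/μ at r = 50500 km, T = 2.96 days = 2.96 × 86400 s = 2.55744×10^5 s: μ = 4π²r³/T² = 77736.1 km³/s².
Semi-major axis of the transfer orbit: a_t = (9210 + 50500)/2 = 29855 km.
On the circular orbit at r = 50500 km, v_c = √(μ/r) = 1.2407 km/s.
Transfer-orbit speed at the same r (vis-viva, a = a_t): v_t = √[μ(2/r − 1/a_t)] = 0.68911 km/s.
Δv₂ = |v_t − v_c| = |0.68911 − 1.2407| = 0.5516 km/s.

Δv₂ = 552 m/s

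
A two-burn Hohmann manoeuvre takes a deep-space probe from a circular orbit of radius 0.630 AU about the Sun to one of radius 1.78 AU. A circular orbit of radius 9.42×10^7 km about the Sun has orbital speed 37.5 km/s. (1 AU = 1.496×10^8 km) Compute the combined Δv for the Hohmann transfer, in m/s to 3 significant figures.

From the circular-orbit relation v² = μ/r at r = 9.42×10^7 km: μ = v²r = (37.5)² × 9.42×10^7 = 1.32469×10^11 km³/s².
In km: r₁ = 0.630 × 1.496×10^8 = 9.4248×10^7 km; r₂ = 1.78 × 1.496×10^8 = 2.66288×10^8 km.
The Hohmann ellipse has a_t = (r₁ + r₂)/2 = 1.80268×10^8 km.
Circular speed at r₁: v₁ = √(μ/r₁) = √(1.32469×10^11/9.4248×10^7) = 37.4904 km/s.
Transfer-orbit speed at r₁ (vis-viva): v_p = √[μ(2/r₁ − 1/a_t)] = 45.5656 km/s.
First burn Δv₁ = |v_p − v₁| = 8.075 km/s.
At r₂, v₂ = √(μ/r₂) = 22.304 km/s.
Transfer-orbit speed at r₂: v_a = √[μ(2/r₂ − 1/a_t)] = 16.127 km/s.
Second burn Δv₂ = |v₂ − v_a| = 6.177 km/s.
Total Δv = Δv₁ + Δv₂ = 14.25 km/s.

Δv = 14300 m/s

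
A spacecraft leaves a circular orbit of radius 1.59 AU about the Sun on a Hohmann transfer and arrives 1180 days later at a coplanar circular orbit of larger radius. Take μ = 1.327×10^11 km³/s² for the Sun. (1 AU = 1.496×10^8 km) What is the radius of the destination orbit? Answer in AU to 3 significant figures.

In km: r₁ = 1.59 × 1.496×10^8 = 2.37864×10^8 km.
Transfer time t = 1180 days = 1.01952×10^8 s, and t = π√(a_t³/μ).
So a_t = (μ t²/π²)^(1/3) = (1.327×10^11 × (1.01952×10^8)² / π²)^(1/3) = 5.1894×10^8 km.
Since a_t = (r₁ + r₂)/2, r₂ = 2a_t − r₁ = 2×5.1894×10^8 − 2.37864×10^8 = 8.00016×10^8 km.
In AU: r₂ = 8.00016×10^8 / 1.496×10^8 = 5.35 AU.

r₂ = 5.35 AU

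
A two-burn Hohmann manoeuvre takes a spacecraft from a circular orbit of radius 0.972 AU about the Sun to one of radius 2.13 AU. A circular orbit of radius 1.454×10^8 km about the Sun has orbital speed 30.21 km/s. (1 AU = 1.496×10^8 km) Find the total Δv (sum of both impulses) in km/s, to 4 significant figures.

Δv = 9.444 km/s

From the circular-orbit relation v² = μ/r at r = 1.454×10^8 km: μ = v²r = (30.21)² × 1.454×10^8 = 1.32698×10^11 km³/s².
In km: r₁ = 0.972 × 1.496×10^8 = 1.454112×10^8 km; r₂ = 2.13 × 1.496×10^8 = 3.18648×10^8 km.
Transfer-ellipse semi-major axis a_t = (r₁ + r₂)/2 = (1.454112×10^8 + 3.18648×10^8)/2 = 2.320296×10^8 km.
Circular speed at r₁: v₁ = √(μ/r₁) = √(1.32698×10^11/1.454112×10^8) = 30.209 km/s.
On the transfer ellipse at r₁, v² = μ(2/r − 1/a) gives v_p = √[μ(2/r₁ − 1/a_t)] = 35.401 km/s.
First burn Δv₁ = |v_p − v₁| = 5.192 km/s.
Circular speed at r₂: v₂ = √(μ/r₂) = 20.407 km/s.
Transfer-orbit speed at r₂: v_a = √[μ(2/r₂ − 1/a_t)] = 16.155 km/s.
Second burn Δv₂ = |v₂ − v_a| = 4.252 km/s.
Total Δv = Δv₁ + Δv₂ = 9.444 km/s.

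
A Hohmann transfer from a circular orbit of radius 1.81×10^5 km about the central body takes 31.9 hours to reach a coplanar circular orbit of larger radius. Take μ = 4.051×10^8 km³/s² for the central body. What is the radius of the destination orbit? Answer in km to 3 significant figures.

Transfer time t = 31.9 hours = 1.1484×10^5 s, and t = π√(a_t³/μ).
So a_t = (μ t²/π²)^(1/3) = (4.051×10^8 × (1.1484×10^5)² / π²)^(1/3) = 8.1499×10^5 km.
Since a_t = (r₁ + r₂)/2, r₂ = 2a_t − r₁ = 2×8.1499×10^5 − 1.810×10^5 = 1.44898×10^6 km.

r₂ = 1.45×10^6 km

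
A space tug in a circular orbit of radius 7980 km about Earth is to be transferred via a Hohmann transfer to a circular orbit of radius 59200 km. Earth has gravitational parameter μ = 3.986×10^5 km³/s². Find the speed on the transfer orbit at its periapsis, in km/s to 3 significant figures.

Transfer-ellipse semi-major axis a_t = (r₁ + r₂)/2 = (7980 + 59200)/2 = 33590 km.
The periapsis of the transfer ellipse is at r = 7980 km.
Vis-viva: v = √[μ(2/r − 1/a_t)] = √[3.986×10^5 × (2/7980 − 1/33590)] = 9.383 km/s.

v = 9.38 km/s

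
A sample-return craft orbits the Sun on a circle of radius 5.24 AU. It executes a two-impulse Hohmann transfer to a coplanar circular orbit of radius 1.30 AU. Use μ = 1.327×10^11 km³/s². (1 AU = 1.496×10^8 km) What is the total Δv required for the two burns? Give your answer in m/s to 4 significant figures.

In km: r₁ = 5.24 × 1.496×10^8 = 7.83904×10^8 km; r₂ = 1.30 × 1.496×10^8 = 1.9448×10^8 km.
Transfer-ellipse semi-major axis a_t = (r₁ + r₂)/2 = (7.83904×10^8 + 1.9448×10^8)/2 = 4.89192×10^8 km.
Circular speed at r₁: v₁ = √(μ/r₁) = √(1.327×10^11/7.83904×10^8) = 13.0108 km/s.
On the transfer ellipse at r₁, v² = μ(2/r − 1/a) gives v_a = √[μ(2/r₁ − 1/a_t)] = 8.20355 km/s.
First burn Δv₁ = |v_a − v₁| = 4.807 km/s.
At r₂, v₂ = √(μ/r₂) = 26.1215 km/s.
Transfer-orbit speed at r₂: v_p = √[μ(2/r₂ − 1/a_t)] = 33.0666 km/s.
Second burn Δv₂ = |v₂ − v_p| = 6.945 km/s.
Δv = Δv₁ + Δv₂ = 4.807 + 6.945 = 11.75 km/s.

Δv = 11750 m/s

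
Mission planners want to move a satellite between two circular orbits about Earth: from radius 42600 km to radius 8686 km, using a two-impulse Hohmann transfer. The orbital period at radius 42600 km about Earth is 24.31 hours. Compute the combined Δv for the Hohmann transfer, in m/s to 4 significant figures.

From Kepler's third law T² = 4π²r³/μ at r = 42600 km, T = 24.31 hours = 24.31 × 3600 s = 87516 s: μ = 4π²r³/T² = 3.98487×10^5 km³/s².
Semi-major axis of the transfer orbit: a_t = (42600 + 8686)/2 = 25643 km.
Circular speed at r₁: v₁ = √(μ/r₁) = √(3.98487×10^5/42600) = 3.058 km/s.
Transfer-orbit speed at r₁ (vis-viva equation): v_a = √[μ(2/r₁ − 1/a_t)] = 1.780 km/s.
First burn Δv₁ = |v_a − v₁| = 1.278 km/s.
At r₂, v₂ = √(μ/r₂) = 6.773 km/s.
Transfer-orbit speed at r₂: v_p = √[μ(2/r₂ − 1/a_t)] = 8.730 km/s.
Second burn Δv₂ = |v₂ − v_p| = 1.957 km/s.
Total Δv = Δv₁ + Δv₂ = 3.235 km/s.

Δv = 3235 m/s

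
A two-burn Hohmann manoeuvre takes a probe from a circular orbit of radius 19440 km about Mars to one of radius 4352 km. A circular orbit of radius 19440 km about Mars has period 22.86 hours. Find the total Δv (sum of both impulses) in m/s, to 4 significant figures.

From Kepler's third law T² = 4π²r³/μ at r = 19440 km, T = 22.86 hours = 22.86 × 3600 s = 82296 s: μ = 4π²r³/T² = 42824.4 km³/s².
Semi-major axis of the transfer orbit: a_t = (19440 + 4352)/2 = 11896 km.
Circular speed at r₁: v₁ = √(μ/r₁) = √(42824.4/19440) = 1.4842 km/s.
Transfer-orbit speed at r₁ (v² = μ(2/r − 1/a)): v_a = √[μ(2/r₁ − 1/a_t)] = 0.89772 km/s.
First burn Δv₁ = |v_a − v₁| = 0.5865 km/s.
At r₂, v₂ = √(μ/r₂) = 3.1369 km/s.
Transfer-orbit speed at r₂: v_p = √[μ(2/r₂ − 1/a_t)] = 4.0100 km/s.
Second burn Δv₂ = |v₂ − v_p| = 0.8731 km/s.
Total Δv = Δv₁ + Δv₂ = 1.460 km/s.

Δv = 1460 m/s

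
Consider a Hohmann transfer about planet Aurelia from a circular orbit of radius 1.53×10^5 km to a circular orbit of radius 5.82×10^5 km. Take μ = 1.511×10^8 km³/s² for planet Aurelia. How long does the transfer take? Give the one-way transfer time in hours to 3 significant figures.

t = 15.8 hours

Semi-major axis of the transfer orbit: a_t = (1.530×10^5 + 5.820×10^5)/2 = 3.675×10^5 km.
By Kepler's third law the transfer-orbit period is T = 2π√(a_t³/μ), so t = T/2 = 56940 s.
Converting: 56940 s ÷ 3600 s/hour = 15.8 hours.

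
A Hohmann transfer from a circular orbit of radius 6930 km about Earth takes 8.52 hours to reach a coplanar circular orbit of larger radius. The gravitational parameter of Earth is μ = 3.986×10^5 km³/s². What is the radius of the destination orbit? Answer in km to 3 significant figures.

Transfer time t = 8.52 hours = 30672 s, and t = π√(a_t³/μ).
So a_t = (μ t²/π²)^(1/3) = (3.986×10^5 × (30672)² / π²)^(1/3) = 33618 km.
Since a_t = (r₁ + r₂)/2, r₂ = 2a_t − r₁ = 2×33618 − 6930 = 60306 km.

r₂ = 60300 km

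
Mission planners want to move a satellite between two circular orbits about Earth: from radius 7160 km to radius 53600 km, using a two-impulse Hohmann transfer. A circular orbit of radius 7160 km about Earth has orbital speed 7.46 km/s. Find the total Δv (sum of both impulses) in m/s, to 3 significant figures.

From the circular-orbit relation v² = μ/r at r = 7160 km: μ = v²r = (7.46)² × 7160 = 3.98465×10^5 km³/s².
Transfer-ellipse semi-major axis a_t = (r₁ + r₂)/2 = (7160 + 53600)/2 = 30380 km.
At r₁ the circular-orbit speed is v₁ = √(μ/r₁) = 7.460 km/s.
On the transfer ellipse at r₁, vis-viva gives v_p = √[μ(2/r₁ − 1/a_t)] = 9.909 km/s.
First burn Δv₁ = |v_p − v₁| = 2.449 km/s.
At r₂, v₂ = √(μ/r₂) = 2.727 km/s.
Transfer-orbit speed at r₂: v_a = √[μ(2/r₂ − 1/a_t)] = 1.324 km/s.
Second burn Δv₂ = |v₂ − v_a| = 1.403 km/s.
Δv = Δv₁ + Δv₂ = 2.449 + 1.403 = 3.852 km/s.

Δv = 3850 m/s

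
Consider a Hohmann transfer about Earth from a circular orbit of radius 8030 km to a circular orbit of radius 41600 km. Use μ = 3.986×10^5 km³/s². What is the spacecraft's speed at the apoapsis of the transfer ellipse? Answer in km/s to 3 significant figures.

v = 1.76 km/s

Transfer-ellipse semi-major axis a_t = (r₁ + r₂)/2 = (8030 + 41600)/2 = 24815 km.
At apoapsis, r = 41600 km.
Vis-viva: v = √[μ(2/r − 1/a_t)] = √[3.986×10^5 × (2/41600 − 1/24815)] = 1.761 km/s.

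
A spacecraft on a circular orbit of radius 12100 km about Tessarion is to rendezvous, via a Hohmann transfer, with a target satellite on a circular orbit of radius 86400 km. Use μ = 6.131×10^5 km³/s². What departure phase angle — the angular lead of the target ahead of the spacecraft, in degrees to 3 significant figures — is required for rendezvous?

Transfer-ellipse semi-major axis a_t = (r₁ + r₂)/2 = (12100 + 86400)/2 = 49250 km.
The half-period of the transfer ellipse is t = π√(a_t³/μ) = 43852 s.
The target's mean motion on its circular orbit is ω₂ = √(μ/r₂³) = 3.0832×10^-5 rad/s.
Angle swept by the target during transfer: ω₂·t = 1.35204 rad = 77.47°.
Arrival is 180° from departure on the ellipse, so φ = 180° − 77.47° = 103°.

φ = 103°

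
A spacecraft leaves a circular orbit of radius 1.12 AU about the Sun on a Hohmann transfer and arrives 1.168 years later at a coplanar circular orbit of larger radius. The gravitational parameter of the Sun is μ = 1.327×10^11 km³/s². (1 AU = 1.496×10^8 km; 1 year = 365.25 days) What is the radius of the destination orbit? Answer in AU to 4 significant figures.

In km: r₁ = 1.12 × 1.496×10^8 = 1.67552×10^8 km.
Transfer time t = 1.168 years × 365.25 × 86400 s = 3.68592768×10^7 s, and t = π√(a_t³/μ).
So a_t = (μ t²/π²)^(1/3) = (1.327×10^11 × (3.68592768×10^7)² / π²)^(1/3) = 2.6336×10^8 km.
Since a_t = (r₁ + r₂)/2, r₂ = 2a_t − r₁ = 2×2.6336×10^8 − 1.67552×10^8 = 3.59168×10^8 km.
In AU: r₂ = 3.59168×10^8 / 1.496×10^8 = 2.401 AU.

r₂ = 2.401 AU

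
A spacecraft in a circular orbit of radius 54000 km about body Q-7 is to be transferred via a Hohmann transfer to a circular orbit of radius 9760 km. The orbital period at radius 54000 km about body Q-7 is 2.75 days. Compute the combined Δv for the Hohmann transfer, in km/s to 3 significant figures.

Δv = 1.65 km/s

From Kepler's third law T² = 4π²r³/μ at r = 54000 km, T = 2.75 days = 2.75 × 86400 s = 2.376×10^5 s: μ = 4π²r³/T² = 1.10115×10^5 km³/s².
Transfer-ellipse semi-major axis a_t = (r₁ + r₂)/2 = (54000 + 9760)/2 = 31880 km.
Circular speed at r₁: v₁ = √(μ/r₁) = √(1.10115×10^5/54000) = 1.428 km/s.
Transfer-orbit speed at r₁ (vis-viva equation): v_a = √[μ(2/r₁ − 1/a_t)] = 0.7901 km/s.
First burn Δv₁ = |v_a − v₁| = 0.6379 km/s.
Circular speed at r₂: v₂ = √(μ/r₂) = 3.359 km/s.
Transfer-orbit speed at r₂: v_p = √[μ(2/r₂ − 1/a_t)] = 4.372 km/s.
Second burn Δv₂ = |v₂ − v_p| = 1.013 km/s.
Total Δv = Δv₁ + Δv₂ = 1.651 km/s.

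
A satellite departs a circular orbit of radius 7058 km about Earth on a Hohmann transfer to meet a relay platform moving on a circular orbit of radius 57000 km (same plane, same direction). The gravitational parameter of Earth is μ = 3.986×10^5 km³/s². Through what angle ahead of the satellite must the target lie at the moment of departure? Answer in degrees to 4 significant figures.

φ = 104.2°

Semi-major axis of the transfer orbit: a_t = (7058 + 57000)/2 = 32029 km.
The half-period of the transfer ellipse is t = π√(a_t³/μ) = 28523 s.
Target angular speed ω₂ = √(μ/r₂³) = 4.6393×10^-5 rad/s.
Angle swept by the target during transfer: ω₂·t = 1.3233 rad = 75.82°.
Arrival is 180° from departure on the ellipse, so φ = 180° − 75.82° = 104.2°.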